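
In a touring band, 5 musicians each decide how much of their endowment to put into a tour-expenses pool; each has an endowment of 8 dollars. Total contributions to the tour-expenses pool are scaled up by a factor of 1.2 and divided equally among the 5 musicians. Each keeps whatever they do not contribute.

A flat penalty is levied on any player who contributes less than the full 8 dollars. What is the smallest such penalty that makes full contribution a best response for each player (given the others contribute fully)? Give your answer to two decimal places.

6.08 dollars

Given the others contribute fully, the best deviation is to contribute 0 (any partial contribution still incurs the fine and gives up units whose private return 0.2400 is below 1).
Deviating from 8 to 0 saves 8 dollars but forfeits the deviator's share of the drop in the tour-expenses pool: 1.2/5 × 8 = 1.92.
So the deviation gain is 8 − 1.92 = 6.08, and the fine must be at least 6.08 dollars to wipe it out.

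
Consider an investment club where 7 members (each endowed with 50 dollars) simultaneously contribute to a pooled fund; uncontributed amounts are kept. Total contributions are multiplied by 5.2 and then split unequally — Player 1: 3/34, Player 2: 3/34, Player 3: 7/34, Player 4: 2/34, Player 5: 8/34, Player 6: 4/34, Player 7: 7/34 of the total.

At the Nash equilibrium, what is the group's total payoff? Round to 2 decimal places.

980.00 dollars

A player with share s gets back 5.2·s per unit contributed, so full contribution is dominant for anyone with s > 1/5.2 = 0.1923 and zero contribution is dominant for anyone below.
Player 3, Player 5 and Player 7 are above the threshold, contributing 50 each; the remaining 4 contribute 0. Total contributed: 150.
The pooled fund pays out 5.2 × 150 = 780.00 in total (split across the unequal shares, but the aggregate is all that matters for the group sum).
The 4 free-riders keep 50 each, adding 200. Group total = 200 + 780.00 = 980.00.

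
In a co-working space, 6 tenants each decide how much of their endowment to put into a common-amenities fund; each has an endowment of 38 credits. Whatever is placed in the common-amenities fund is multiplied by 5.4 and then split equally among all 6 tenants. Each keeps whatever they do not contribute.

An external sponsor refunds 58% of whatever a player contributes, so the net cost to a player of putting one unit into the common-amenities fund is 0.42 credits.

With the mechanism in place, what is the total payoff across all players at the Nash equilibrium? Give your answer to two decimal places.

With the mechanism, a contributed unit returns (5.4/6) / 0.42 = 2.1429 per unit of net cost to the contributor — now above 1 — so contributing fully is weakly dominant for every player.
So the Nash equilibrium is full contribution by all 6; the group earns 6 × (38 × 0.58 + 5.4 × 38) = 1363.44.

1363.44 credits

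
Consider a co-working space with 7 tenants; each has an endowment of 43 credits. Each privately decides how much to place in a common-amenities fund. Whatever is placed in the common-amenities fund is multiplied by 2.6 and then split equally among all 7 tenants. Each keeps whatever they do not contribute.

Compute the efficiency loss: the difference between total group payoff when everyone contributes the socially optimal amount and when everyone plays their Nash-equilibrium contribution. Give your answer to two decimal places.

481.60 credits

Each contributed unit returns 2.6/7 = 0.3714 to its contributor — below 1 — so contributing 0 is dominant for every player. At the Nash equilibrium everyone keeps their 43, and the group total is 7 × 43 = 301.
Each contributed unit returns 2.600 to the group as a whole (0.3714 to each of 7 players), which exceeds 1, so the social optimum is full contribution: group total = 2.600 × 301 = 782.60.
Efficiency loss = 782.60 − 301 = 481.60.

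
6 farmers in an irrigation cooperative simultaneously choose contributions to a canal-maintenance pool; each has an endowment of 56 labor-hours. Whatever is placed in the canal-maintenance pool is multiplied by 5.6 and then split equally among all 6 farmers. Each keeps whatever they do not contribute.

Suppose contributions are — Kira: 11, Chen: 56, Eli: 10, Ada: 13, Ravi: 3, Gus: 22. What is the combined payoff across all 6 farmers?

865.00 labor-hours

Total contributed: 11 + 56 + 10 + 13 + 3 + 22 = 115; total kept: 6 × 56 − 115 = 221.
The canal-maintenance pool pays out 5.6 × 115 = 644.00 in aggregate.
Group total = 221 + 644.00 = 865.00.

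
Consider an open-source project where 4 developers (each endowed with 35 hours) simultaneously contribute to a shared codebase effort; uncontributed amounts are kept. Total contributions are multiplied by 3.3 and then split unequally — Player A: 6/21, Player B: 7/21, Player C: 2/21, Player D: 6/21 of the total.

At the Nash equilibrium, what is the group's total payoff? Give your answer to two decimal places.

A player with share s gets back 3.3·s per unit contributed, so full contribution is dominant for anyone with s > 1/3.3 = 0.3030 and zero contribution is dominant for anyone below.
Player B alone (share 7/21) is above the threshold, contributing 35; the remaining 3 contribute 0. Total contributed: 35.
The shared codebase effort pays out 3.3 × 35 = 115.50 in total (split across the unequal shares, but the aggregate is all that matters for the group sum).
The 3 free-riders keep 35 each, adding 105. Group total = 105 + 115.50 = 220.50.

220.50 hours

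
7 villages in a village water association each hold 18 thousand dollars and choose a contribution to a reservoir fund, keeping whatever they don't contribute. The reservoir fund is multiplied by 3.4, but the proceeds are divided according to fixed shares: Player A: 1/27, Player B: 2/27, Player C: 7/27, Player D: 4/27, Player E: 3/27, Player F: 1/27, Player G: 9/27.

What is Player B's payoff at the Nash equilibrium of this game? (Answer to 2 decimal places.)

A player with share s gets back 3.4·s per unit contributed, so full contribution is dominant for anyone with s > 1/3.4 = 0.2941 and zero contribution is dominant for anyone below.
Only Player G (9/27) clears that bar, contributing 18; the remaining 6 contribute 0. Total contributed: 18.
Player B keeps 18 and receives 3.4 × 18 × 2/27 = 4.53 from the reservoir fund, for a payoff of 22.53.

22.53 thousand dollars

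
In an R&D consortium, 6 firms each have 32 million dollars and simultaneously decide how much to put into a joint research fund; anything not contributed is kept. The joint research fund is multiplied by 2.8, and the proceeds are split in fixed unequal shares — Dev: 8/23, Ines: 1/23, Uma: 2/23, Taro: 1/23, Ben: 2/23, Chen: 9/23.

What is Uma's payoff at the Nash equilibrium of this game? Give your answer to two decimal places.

For player j, contributing a unit is worthwhile iff 2.8 × (j's share) ≥ 1, i.e. iff j's share is at least 0.3571.
Only Chen (9/23) clears that bar, contributing 32; the remaining 5 contribute 0. Total contributed: 32.
Uma keeps 32 and receives 2.8 × 32 × 2/23 = 7.79 from the joint research fund, for a payoff of 39.79.

39.79 million dollars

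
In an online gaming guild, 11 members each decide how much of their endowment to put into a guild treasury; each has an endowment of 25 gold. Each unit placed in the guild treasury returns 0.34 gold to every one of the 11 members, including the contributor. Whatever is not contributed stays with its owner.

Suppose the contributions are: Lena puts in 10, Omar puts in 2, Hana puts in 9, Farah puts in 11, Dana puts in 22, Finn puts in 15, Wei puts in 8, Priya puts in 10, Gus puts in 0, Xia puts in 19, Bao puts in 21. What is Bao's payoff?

47.18 gold

Total contributed: 10 + 2 + 9 + 11 + 22 + 15 + 8 + 10 + 0 + 19 + 21 = 127.
Each receives 0.34 × 127 = 43.18 from the guild treasury.
Bao keeps 25 − 21 = 4, so Bao's payoff is 4 + 43.18 = 47.18.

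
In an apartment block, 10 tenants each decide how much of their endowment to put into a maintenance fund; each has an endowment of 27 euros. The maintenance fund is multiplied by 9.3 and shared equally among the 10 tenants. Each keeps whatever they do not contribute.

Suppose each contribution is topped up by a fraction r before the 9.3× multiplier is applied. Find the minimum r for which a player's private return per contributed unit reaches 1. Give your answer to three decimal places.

With matching at rate r, one contributed unit becomes (1 + r) in the maintenance fund and returns 9.3 × (1 + r) / 10 to the contributor.
Setting this equal to 1: 1 + r = 10/9.3 = 1.0753.
So the minimum matching rate is r = 1.0753 − 1 = 0.075.

0.075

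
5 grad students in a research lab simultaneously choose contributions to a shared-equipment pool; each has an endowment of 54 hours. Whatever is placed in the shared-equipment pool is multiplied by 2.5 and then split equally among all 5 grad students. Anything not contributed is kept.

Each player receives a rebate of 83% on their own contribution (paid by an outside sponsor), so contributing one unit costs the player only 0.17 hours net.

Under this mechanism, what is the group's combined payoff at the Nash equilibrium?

899.10 hours

The effective private return per unit is now (2.5/5) / 0.17 = 2.9412 > 1, so every player's dominant strategy flips to full contribution.
At the Nash equilibrium everyone contributes 54. Group total payoff = 5 × (54 × 0.83 + 2.5 × 54) = 899.10.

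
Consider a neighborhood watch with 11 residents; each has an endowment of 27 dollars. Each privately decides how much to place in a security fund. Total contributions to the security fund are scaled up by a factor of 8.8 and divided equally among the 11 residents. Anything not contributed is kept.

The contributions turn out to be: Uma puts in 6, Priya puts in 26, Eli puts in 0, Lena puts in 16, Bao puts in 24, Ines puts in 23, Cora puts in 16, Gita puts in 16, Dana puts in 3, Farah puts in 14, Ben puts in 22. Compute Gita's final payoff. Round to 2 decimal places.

143.80 dollars

Total contributed: 6 + 26 + 0 + 16 + 24 + 23 + 16 + 16 + 3 + 14 + 22 = 166.
Each receives 8.8 × 166 / 11 = 132.80 from the security fund.
Gita keeps 27 − 16 = 11, so Gita's payoff is 11 + 132.80 = 143.80.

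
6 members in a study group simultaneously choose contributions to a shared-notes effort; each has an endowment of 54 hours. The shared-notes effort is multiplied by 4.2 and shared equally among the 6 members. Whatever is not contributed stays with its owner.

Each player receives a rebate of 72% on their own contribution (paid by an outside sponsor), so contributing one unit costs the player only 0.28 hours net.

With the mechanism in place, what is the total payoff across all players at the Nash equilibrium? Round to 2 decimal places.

With the mechanism, a contributed unit returns (4.2/6) / 0.28 = 2.5000 per unit of net cost to the contributor — now above 1 — so contributing fully is weakly dominant for every player.
So the Nash equilibrium is full contribution by all 6; the group earns 6 × (54 × 0.72 + 4.2 × 54) = 1594.08.

1594.08 hours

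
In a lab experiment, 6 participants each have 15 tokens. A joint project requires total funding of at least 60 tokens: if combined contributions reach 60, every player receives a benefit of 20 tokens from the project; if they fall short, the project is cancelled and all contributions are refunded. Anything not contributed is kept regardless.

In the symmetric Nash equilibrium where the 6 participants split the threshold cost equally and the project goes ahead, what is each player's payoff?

25 tokens

Equal share of the threshold: 60/6 = 10.
At this profile no one gains by cutting their contribution: any cut drops the total below 60, the project is cancelled, contributions are refunded, and the deviator ends with 15, which is less than 15 − 10 + 20 = 25. Contributing more than 10 just wastes the excess. So contributing exactly 10 is a best response.
Each player's payoff: 15 − 10 + 20 = 25.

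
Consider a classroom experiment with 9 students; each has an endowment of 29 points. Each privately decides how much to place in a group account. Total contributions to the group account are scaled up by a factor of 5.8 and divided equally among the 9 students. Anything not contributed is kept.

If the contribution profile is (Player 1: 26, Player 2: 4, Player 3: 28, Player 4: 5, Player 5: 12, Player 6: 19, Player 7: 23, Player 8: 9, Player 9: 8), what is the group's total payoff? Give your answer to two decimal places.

Total contributed: 26 + 4 + 28 + 5 + 12 + 19 + 23 + 9 + 8 = 134; total kept: 9 × 29 − 134 = 127.
The group account pays out 5.8 × 134 = 777.20 in aggregate.
Group total = 127 + 777.20 = 904.20.

904.20 points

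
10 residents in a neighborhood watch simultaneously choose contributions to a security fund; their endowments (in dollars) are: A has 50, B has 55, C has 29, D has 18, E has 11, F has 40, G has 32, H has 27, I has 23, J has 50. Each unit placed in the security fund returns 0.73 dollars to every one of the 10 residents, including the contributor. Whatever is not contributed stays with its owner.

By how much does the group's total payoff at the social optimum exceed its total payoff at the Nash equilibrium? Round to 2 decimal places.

The private return per contributed unit is 0.73 < 1 for everyone, so the Nash equilibrium is zero contribution and the group total is Σ E_j = 50 + 55 + 29 + 18 + 11 + 40 + 32 + 27 + 23 + 50 = 335.
Each contributed unit returns 7.300 to the group, so the social optimum is full contribution by everyone: group total = 7.300 × 335 = 2445.50.
Efficiency loss = (7.300 − 1) × 335 = 2110.50.

2110.50 dollars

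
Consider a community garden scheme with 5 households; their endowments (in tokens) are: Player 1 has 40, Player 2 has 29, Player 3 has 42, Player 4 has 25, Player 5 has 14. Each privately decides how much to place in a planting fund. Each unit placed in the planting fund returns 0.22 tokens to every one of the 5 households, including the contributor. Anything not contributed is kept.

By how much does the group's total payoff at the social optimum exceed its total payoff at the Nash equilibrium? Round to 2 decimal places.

The private return per contributed unit is 0.22 < 1 for everyone, so the Nash equilibrium is zero contribution and the group total is Σ E_j = 40 + 29 + 42 + 25 + 14 = 150.
Each contributed unit returns 1.100 to the group, so the social optimum is full contribution by everyone: group total = 1.100 × 150 = 165.00.
Efficiency loss = (1.100 − 1) × 150 = 15.00.

15.00 tokens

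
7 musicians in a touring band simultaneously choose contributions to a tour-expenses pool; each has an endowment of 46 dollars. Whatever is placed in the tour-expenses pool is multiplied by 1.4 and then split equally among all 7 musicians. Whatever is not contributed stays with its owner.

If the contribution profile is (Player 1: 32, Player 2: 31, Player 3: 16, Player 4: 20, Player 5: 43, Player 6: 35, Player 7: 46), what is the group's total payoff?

Total contributed: 32 + 31 + 16 + 20 + 43 + 35 + 46 = 223; total kept: 7 × 46 − 223 = 99.
The tour-expenses pool pays out 1.4 × 223 = 312.20 in aggregate.
Group total = 99 + 312.20 = 411.20.

411.20 dollars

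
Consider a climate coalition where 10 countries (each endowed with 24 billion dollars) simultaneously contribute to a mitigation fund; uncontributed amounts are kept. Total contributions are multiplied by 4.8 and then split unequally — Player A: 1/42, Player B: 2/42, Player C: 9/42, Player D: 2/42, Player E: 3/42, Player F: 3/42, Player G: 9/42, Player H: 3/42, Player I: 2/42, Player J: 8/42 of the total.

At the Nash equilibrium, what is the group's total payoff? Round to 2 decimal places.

For player j, contributing a unit is worthwhile iff 4.8 × (j's share) ≥ 1, i.e. iff j's share is at least 0.2083.
Player C and Player G are above the threshold, contributing 24 each; the remaining 8 contribute 0. Total contributed: 48.
The mitigation fund pays out 4.8 × 48 = 230.40 in total (split across the unequal shares, but the aggregate is all that matters for the group sum).
The 8 free-riders keep 24 each, adding 192. Group total = 192 + 230.40 = 422.40.

422.40 billion dollars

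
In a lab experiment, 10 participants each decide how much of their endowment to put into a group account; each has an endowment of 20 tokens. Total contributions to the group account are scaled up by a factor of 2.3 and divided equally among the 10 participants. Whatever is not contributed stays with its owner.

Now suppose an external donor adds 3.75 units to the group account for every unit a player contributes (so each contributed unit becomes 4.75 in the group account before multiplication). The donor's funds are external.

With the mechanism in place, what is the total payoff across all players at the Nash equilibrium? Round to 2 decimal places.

The effective private return per unit is now 2.3 × 4.75 / 10 = 1.0925 > 1, so every player's dominant strategy flips to full contribution.
At the Nash equilibrium everyone contributes 20. Group total payoff = 2.3 × 4.75 × 200 = 2185.00.

2185.00 tokens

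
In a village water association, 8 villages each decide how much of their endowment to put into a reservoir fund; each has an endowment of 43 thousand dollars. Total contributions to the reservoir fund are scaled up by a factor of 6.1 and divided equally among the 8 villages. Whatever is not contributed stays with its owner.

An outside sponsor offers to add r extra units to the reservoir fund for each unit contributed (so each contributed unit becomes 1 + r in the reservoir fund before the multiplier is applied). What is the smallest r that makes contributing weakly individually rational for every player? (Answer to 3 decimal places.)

0.311

With matching at rate r, one contributed unit becomes (1 + r) in the reservoir fund and returns 6.1 × (1 + r) / 8 to the contributor.
Setting this equal to 1: 1 + r = 8/6.1 = 1.3115.
So the minimum matching rate is r = 1.3115 − 1 = 0.311.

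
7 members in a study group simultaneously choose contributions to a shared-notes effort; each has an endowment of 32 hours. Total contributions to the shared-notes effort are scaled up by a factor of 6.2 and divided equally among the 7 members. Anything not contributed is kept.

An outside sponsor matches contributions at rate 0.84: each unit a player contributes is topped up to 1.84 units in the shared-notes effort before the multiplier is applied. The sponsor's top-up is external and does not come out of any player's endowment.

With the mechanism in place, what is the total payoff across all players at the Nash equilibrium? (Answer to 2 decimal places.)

2555.39 hours

Under the mechanism each unit contributed yields 6.2 × 1.84 / 7 = 1.6297 back to its contributor per unit of net cost, which exceeds 1, making full contribution the dominant choice for everyone.
So the Nash equilibrium is full contribution by all 7; the group earns 6.2 × 1.84 × 224 = 2555.39.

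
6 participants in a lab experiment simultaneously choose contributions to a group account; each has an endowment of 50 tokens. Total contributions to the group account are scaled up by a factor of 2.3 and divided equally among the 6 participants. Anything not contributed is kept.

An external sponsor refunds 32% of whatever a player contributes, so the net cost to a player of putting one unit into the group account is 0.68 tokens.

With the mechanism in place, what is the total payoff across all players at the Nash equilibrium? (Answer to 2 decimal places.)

The effective private return is (2.3/6) / 0.68 = 0.5637, which is still under 1, so the mechanism doesn't change anyone's dominant strategy: zero contribution.
Everyone keeps their endowment and the group total is 6 × 50 = 300.

300.00 tokens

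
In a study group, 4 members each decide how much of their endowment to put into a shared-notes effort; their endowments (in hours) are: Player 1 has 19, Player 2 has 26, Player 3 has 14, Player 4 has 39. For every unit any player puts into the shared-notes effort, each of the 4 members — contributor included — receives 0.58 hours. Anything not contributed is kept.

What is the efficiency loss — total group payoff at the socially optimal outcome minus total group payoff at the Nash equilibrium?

129.36 hours

The private return per contributed unit is 0.58 < 1 for everyone, so the Nash equilibrium is zero contribution and the group total is Σ E_j = 19 + 26 + 14 + 39 = 98.
Each contributed unit returns 2.320 to the group, so the social optimum is full contribution by everyone: group total = 2.320 × 98 = 227.36.
Efficiency loss = (2.320 − 1) × 98 = 129.36.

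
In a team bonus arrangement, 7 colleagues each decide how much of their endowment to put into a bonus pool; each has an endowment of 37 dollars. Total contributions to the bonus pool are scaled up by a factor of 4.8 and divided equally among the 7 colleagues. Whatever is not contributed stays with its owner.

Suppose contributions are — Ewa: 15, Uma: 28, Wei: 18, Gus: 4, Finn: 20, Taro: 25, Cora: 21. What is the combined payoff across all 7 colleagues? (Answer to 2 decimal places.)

756.80 dollars

Total contributed: 15 + 28 + 18 + 4 + 20 + 25 + 21 = 131; total kept: 7 × 37 − 131 = 128.
The bonus pool pays out 4.8 × 131 = 628.80 in aggregate.
Group total = 128 + 628.80 = 756.80.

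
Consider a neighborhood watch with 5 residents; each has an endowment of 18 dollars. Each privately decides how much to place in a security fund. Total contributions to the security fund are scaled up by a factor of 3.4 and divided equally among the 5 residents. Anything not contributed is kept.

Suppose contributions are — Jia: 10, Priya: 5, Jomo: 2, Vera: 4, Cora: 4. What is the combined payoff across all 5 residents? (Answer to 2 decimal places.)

150.00 dollars

Total contributed: 10 + 5 + 2 + 4 + 4 = 25; total kept: 5 × 18 − 25 = 65.
The security fund pays out 3.4 × 25 = 85.00 in aggregate.
Group total = 65 + 85.00 = 150.00.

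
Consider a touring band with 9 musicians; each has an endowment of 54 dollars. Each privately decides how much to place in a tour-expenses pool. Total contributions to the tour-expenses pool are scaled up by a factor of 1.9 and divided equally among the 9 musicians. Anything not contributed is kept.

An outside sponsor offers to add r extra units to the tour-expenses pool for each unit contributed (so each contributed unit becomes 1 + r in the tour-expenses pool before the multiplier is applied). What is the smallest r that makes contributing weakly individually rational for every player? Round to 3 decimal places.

With matching at rate r, one contributed unit becomes (1 + r) in the tour-expenses pool and returns 1.9 × (1 + r) / 9 to the contributor.
Setting this equal to 1: 1 + r = 9/1.9 = 4.7368.
So the minimum matching rate is r = 4.7368 − 1 = 3.737.

3.737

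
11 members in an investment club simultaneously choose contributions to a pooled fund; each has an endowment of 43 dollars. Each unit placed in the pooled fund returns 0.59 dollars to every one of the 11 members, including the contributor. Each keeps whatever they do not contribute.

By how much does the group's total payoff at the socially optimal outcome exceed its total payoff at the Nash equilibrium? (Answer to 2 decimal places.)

2596.77 dollars

The private return per contributed unit is 0.59 < 1, so contributing 0 is dominant for every player. At the Nash equilibrium everyone keeps their 43, and the group total is 11 × 43 = 473.
Each contributed unit returns 6.490 to the group as a whole (0.59 to each of 11 players), which exceeds 1, so the social optimum is full contribution: group total = 6.490 × 473 = 3069.77.
Efficiency loss = 3069.77 − 473 = 2596.77.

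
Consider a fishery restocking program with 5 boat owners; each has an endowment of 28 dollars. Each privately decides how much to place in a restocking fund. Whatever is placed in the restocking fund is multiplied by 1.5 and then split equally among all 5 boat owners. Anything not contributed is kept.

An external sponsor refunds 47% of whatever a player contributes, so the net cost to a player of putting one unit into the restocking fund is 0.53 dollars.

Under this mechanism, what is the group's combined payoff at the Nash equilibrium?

Even with the mechanism, each unit contributed returns only (1.5/5) / 0.53 = 0.5660 per unit of net cost, so contributing nothing is still dominant.
At the Nash equilibrium no one contributes; group total payoff = 5 × 28 = 140.

140.00 dollars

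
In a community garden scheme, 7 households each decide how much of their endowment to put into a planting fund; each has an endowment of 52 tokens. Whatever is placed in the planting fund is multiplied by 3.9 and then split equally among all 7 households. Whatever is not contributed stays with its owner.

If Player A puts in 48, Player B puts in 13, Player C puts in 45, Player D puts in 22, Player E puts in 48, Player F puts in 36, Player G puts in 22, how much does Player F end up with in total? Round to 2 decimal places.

Total contributed: 48 + 13 + 45 + 22 + 48 + 36 + 22 = 234.
Each receives 3.9 × 234 / 7 = 130.37 from the planting fund.
Player F keeps 52 − 36 = 16, so Player F's payoff is 16 + 130.37 = 146.37.

146.37 tokens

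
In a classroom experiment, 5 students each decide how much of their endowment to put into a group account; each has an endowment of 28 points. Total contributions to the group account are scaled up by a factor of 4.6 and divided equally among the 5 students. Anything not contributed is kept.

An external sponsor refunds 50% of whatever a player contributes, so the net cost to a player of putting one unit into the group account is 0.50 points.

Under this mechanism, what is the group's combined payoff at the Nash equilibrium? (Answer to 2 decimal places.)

714.00 points

With the mechanism, a contributed unit returns (4.6/5) / 0.50 = 1.8400 per unit of net cost to the contributor — now above 1 — so contributing fully is weakly dominant for every player.
At the Nash equilibrium everyone contributes 28. Group total payoff = 5 × (28 × 0.50 + 4.6 × 28) = 714.00.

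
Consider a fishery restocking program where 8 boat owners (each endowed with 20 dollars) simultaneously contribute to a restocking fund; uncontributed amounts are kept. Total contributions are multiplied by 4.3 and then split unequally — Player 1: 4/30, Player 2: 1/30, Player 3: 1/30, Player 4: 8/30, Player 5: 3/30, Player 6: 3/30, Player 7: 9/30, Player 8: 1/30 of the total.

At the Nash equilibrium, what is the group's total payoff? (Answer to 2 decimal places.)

292.00 dollars

Player j's private return per contributed unit is 4.3 × (j's share). Contributing is weakly dominant for j when that share is at least 1/4.3 = 0.2326, and contributing 0 is dominant otherwise.
Player 4 and Player 7 are above the threshold, contributing 20 each; the remaining 6 contribute 0. Total contributed: 40.
The restocking fund pays out 4.3 × 40 = 172.00 in total (split across the unequal shares, but the aggregate is all that matters for the group sum).
The 6 free-riders keep 20 each, adding 120. Group total = 120 + 172.00 = 292.00.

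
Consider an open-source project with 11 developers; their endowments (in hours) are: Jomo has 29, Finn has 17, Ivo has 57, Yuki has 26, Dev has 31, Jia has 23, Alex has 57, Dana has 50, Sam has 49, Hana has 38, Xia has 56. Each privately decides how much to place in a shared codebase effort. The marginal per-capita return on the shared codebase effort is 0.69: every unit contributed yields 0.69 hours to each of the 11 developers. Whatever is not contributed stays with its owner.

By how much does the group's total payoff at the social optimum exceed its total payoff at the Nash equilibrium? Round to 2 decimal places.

2853.47 hours

The private return per contributed unit is 0.69 < 1 for everyone, so the Nash equilibrium is zero contribution and the group total is Σ E_j = 29 + 17 + 57 + 26 + 31 + 23 + 57 + 50 + 49 + 38 + 56 = 433.
Each contributed unit returns 7.590 to the group, so the social optimum is full contribution by everyone: group total = 7.590 × 433 = 3286.47.
Efficiency loss = (7.590 − 1) × 433 = 2853.47.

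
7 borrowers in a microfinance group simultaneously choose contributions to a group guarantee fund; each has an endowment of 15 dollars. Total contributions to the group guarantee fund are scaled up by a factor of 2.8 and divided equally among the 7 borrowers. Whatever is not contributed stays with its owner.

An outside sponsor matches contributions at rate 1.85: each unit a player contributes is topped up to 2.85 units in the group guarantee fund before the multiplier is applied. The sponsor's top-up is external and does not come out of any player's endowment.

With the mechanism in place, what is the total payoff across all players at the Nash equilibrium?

837.90 dollars

With the mechanism, a contributed unit returns 2.8 × 2.85 / 7 = 1.1400 per unit of net cost to the contributor — now above 1 — so contributing fully is weakly dominant for every player.
So the Nash equilibrium is full contribution by all 7; the group earns 2.8 × 2.85 × 105 = 837.90.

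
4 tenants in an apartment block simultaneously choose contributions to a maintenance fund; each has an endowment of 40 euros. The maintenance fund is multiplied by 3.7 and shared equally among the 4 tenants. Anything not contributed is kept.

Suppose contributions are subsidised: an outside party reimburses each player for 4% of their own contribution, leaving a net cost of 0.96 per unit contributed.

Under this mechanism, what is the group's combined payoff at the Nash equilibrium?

With the mechanism, a contributed unit returns (3.7/4) / 0.96 = 0.9635 per unit of net cost — still below 1 — so contributing 0 remains dominant for every player.
Everyone keeps their endowment and the group total is 4 × 40 = 160.

160.00 euros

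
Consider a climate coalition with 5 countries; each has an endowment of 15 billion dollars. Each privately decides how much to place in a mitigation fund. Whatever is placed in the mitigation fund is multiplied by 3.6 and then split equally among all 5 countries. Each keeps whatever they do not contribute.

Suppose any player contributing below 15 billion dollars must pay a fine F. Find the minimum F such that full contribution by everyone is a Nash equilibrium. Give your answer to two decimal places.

Given the others contribute fully, the best deviation is to contribute 0 (any partial contribution still incurs the fine and gives up units whose private return 0.7200 is below 1).
Deviating from 15 to 0 saves 15 billion dollars but forfeits the deviator's share of the drop in the mitigation fund: 3.6/5 × 15 = 10.80.
So the deviation gain is 15 − 10.80 = 4.20, and the fine must be at least 4.20 billion dollars to wipe it out.

4.20 billion dollars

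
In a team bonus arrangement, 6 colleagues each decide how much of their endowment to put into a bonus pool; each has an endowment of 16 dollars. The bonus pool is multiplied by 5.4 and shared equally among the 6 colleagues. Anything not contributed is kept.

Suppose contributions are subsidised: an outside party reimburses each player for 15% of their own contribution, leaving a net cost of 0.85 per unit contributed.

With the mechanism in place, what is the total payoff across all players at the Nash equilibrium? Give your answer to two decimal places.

The effective private return per unit is now (5.4/6) / 0.85 = 1.0588 > 1, so every player's dominant strategy flips to full contribution.
At the Nash equilibrium everyone contributes 16. Group total payoff = 6 × (16 × 0.15 + 5.4 × 16) = 532.80.

532.80 dollars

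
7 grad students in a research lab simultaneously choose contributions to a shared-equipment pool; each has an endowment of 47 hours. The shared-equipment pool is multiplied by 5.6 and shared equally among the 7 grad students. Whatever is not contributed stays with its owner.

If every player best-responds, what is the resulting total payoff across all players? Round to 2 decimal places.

329.00 hours

Each contributed unit returns 5.6/7 = 0.8000 to its contributor — below 1 — so contributing 0 is dominant for every player. At the Nash equilibrium everyone keeps their 47, and the group total is 7 × 47 = 329.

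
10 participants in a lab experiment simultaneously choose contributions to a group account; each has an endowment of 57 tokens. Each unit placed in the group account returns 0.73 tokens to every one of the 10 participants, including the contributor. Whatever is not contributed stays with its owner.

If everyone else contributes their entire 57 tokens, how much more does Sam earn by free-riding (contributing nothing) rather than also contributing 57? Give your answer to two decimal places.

Switching from a contribution of 57 to 0 lets Sam keep an extra 57 tokens, but lowers the group account by 57, which costs Sam their own share of that drop: 0.73 × 57 = 41.61.
Net gain = 57 − 41.61 = 15.39. The private return per contributed unit (0.73) is below 1, so free-riding is indeed the best response regardless of what the others do.

15.39 tokens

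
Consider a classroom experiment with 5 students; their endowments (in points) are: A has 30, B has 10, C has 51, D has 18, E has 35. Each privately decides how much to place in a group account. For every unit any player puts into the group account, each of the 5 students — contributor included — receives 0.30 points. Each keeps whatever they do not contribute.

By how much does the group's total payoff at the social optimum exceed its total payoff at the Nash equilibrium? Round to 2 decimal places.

The private return per contributed unit is 0.30 < 1 for everyone, so the Nash equilibrium is zero contribution and the group total is Σ E_j = 30 + 10 + 51 + 18 + 35 = 144.
Each contributed unit returns 1.500 to the group, so the social optimum is full contribution by everyone: group total = 1.500 × 144 = 216.00.
Efficiency loss = (1.500 − 1) × 144 = 72.00.

72.00 points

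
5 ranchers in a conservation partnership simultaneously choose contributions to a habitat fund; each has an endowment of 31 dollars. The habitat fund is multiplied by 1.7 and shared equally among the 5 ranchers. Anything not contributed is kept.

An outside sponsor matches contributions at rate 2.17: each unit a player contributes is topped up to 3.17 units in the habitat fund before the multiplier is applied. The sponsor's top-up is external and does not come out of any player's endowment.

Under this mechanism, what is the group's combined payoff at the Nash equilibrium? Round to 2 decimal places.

835.30 dollars

With the mechanism, a contributed unit returns 1.7 × 3.17 / 5 = 1.0778 per unit of net cost to the contributor — now above 1 — so contributing fully is weakly dominant for every player.
At the Nash equilibrium everyone contributes 31. Group total payoff = 1.7 × 3.17 × 155 = 835.30.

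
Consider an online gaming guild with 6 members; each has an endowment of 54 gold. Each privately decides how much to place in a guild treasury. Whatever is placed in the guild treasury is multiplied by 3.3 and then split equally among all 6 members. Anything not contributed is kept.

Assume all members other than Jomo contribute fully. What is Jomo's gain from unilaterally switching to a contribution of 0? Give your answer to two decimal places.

Switching from a contribution of 54 to 0 lets Jomo keep an extra 54 gold, but lowers the guild treasury by 54, which costs Jomo their own share of that drop: 3.3/6 × 54 = 29.70.
Net gain = 54 − 29.70 = 24.30. The private return per contributed unit (0.5500) is below 1, so free-riding is indeed the best response regardless of what the others do.

24.30 gold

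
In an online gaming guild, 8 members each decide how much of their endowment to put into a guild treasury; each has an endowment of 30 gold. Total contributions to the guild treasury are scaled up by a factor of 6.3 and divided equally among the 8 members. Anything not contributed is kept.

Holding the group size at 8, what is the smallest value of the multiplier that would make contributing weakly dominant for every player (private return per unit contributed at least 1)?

8

A contributed unit returns (multiplier)/8 to its contributor.
This reaches 1 exactly when the multiplier is 8.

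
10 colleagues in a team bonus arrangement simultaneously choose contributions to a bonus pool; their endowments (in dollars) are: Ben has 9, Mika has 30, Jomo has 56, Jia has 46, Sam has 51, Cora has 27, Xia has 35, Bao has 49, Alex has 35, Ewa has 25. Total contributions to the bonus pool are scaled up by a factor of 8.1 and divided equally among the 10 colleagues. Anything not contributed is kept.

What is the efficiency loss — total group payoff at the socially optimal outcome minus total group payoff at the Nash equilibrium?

2577.30 dollars

The private return per contributed unit is 8.1/10 = 0.8100 < 1 for every player regardless of endowment, so the Nash equilibrium is zero contribution and the group total is Σ E_j = 9 + 30 + 56 + 46 + 51 + 27 + 35 + 49 + 35 + 25 = 363.
Each contributed unit returns 8.100 to the group, so the social optimum is full contribution by everyone: group total = 8.100 × 363 = 2940.30.
Efficiency loss = (8.100 − 1) × 363 = 2577.30.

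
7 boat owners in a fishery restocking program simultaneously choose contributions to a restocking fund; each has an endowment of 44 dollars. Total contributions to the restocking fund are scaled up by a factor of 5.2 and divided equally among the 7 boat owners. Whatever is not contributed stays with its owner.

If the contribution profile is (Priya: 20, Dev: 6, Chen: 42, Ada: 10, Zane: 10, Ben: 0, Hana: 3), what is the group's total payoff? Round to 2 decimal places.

690.20 dollars

Total contributed: 20 + 6 + 42 + 10 + 10 + 0 + 3 = 91; total kept: 7 × 44 − 91 = 217.
The restocking fund pays out 5.2 × 91 = 473.20 in aggregate.
Group total = 217 + 473.20 = 690.20.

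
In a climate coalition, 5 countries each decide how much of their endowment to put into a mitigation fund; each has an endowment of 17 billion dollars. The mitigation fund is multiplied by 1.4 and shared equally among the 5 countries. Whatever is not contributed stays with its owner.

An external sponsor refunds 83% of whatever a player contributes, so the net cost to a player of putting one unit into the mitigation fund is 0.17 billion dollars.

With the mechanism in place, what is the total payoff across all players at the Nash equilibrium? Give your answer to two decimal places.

189.55 billion dollars

With the mechanism, a contributed unit returns (1.4/5) / 0.17 = 1.6471 per unit of net cost to the contributor — now above 1 — so contributing fully is weakly dominant for every player.
At the Nash equilibrium everyone contributes 17. Group total payoff = 5 × (17 × 0.83 + 1.4 × 17) = 189.55.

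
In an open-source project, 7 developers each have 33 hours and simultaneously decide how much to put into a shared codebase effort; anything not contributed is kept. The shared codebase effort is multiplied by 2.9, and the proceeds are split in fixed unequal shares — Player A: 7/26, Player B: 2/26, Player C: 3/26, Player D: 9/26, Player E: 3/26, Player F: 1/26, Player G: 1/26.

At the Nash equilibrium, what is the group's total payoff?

For player j, contributing a unit is worthwhile iff 2.9 × (j's share) ≥ 1, i.e. iff j's share is at least 0.3448.
Only Player D (9/26) clears that bar, contributing 33; the remaining 6 contribute 0. Total contributed: 33.
The shared codebase effort pays out 2.9 × 33 = 95.70 in total (split across the unequal shares, but the aggregate is all that matters for the group sum).
The 6 free-riders keep 33 each, adding 198. Group total = 198 + 95.70 = 293.70.

293.70 hours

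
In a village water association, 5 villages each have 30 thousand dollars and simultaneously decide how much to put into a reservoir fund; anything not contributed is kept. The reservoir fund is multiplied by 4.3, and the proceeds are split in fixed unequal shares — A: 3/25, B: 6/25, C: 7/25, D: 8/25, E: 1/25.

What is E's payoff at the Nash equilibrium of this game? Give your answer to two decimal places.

Each unit j contributes comes back to j as 4.3 × (j's share), so j prefers to contribute only if that share exceeds 1/4.3 = 0.2326; otherwise keeping the unit dominates.
B, C and D are above the threshold, contributing 30 each; the remaining 2 contribute 0. Total contributed: 90.
E keeps 30 and receives 4.3 × 90 × 1/25 = 15.48 from the reservoir fund, for a payoff of 45.48.

45.48 thousand dollars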